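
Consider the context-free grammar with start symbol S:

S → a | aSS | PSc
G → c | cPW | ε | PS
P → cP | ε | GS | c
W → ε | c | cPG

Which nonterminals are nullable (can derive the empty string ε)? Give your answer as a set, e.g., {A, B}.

Directly nullable (have an ε-rule): {G, P, W}.
Not nullable: S — each has a terminal in every rule's right-hand side or depends on a non-nullable symbol.

{G, P, W}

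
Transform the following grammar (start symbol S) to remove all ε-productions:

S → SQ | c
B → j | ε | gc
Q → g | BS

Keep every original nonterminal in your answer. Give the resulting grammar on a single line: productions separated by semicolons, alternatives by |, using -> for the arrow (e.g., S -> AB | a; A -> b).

S -> c | SQ; B -> j | gc; Q -> S | g | BS

Nullable set: {B}.
Drop B -> ε.
Q -> BS: B nullable, giving BS | S.
Unchanged (no nullable symbols): S -> SQ; S -> c; B -> gc; B -> j; Q -> g.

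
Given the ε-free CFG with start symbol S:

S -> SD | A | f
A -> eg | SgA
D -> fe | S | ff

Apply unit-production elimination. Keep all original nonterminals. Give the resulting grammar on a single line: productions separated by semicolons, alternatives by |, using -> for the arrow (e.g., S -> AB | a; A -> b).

Unit productions: D->S, S->A.
Unit pairs (A ⇒* B via units): (D,A), (D,S), (S,A).
S: inherits non-unit rules of {A, S} → SD | SgA | eg | f.
A: inherits non-unit rules of {A} → SgA | eg.
D: inherits non-unit rules of {A, D, S} → SD | SgA | eg | f | fe | ff.

S -> f | SD | eg | SgA; A -> eg | SgA; D -> f | SD | eg | fe | ff | SgA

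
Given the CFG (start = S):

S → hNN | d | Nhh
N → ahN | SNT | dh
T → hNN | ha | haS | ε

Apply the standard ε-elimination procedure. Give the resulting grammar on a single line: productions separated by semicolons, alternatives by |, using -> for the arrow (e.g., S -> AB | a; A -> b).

Nullable set: {T}.
N -> SNT: T nullable, giving SN | SNT.
Drop T -> ε.
Unchanged (no nullable symbols): S -> Nhh; S -> d; S -> hNN; N -> ahN; N -> dh; T -> hNN; T -> ha; T -> haS.

S -> d | Nhh | hNN; N -> SN | dh | SNT | ahN; T -> ha | hNN | haS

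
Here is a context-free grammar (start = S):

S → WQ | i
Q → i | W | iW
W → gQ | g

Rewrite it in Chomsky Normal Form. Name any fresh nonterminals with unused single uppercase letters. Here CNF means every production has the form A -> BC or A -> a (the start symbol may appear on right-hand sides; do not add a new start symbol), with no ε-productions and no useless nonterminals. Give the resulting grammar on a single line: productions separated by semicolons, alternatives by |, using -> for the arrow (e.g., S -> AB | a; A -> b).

S -> i | WQ; A -> g; B -> i; Q -> g | i | AQ | BW; W -> g | AQ

No ε-productions.
After unit-elimination: S -> i | WQ; Q -> g | i | gQ | iW; W -> g | gQ.
TERM: introduce A -> g, B -> i and substitute in every rule of length ≥2.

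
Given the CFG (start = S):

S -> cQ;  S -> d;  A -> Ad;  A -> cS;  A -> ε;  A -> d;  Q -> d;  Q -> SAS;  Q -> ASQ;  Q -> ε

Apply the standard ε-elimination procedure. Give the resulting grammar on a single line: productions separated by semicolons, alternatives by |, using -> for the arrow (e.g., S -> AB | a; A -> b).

Nullable set: {A, Q}.
S -> cQ: Q nullable, giving c | cQ.
Drop A -> ε.
A -> Ad: A nullable, giving Ad | d.
Drop Q -> ε.
Q -> ASQ: A, Q nullable, giving AS | ASQ | S | SQ.
Q -> SAS: A nullable, giving SAS | SS.
Unchanged (no nullable symbols): S -> d; A -> cS; A -> d; Q -> d.

S -> c | d | cQ; A -> d | Ad | cS; Q -> S | d | AS | SQ | SS | ASQ | SAS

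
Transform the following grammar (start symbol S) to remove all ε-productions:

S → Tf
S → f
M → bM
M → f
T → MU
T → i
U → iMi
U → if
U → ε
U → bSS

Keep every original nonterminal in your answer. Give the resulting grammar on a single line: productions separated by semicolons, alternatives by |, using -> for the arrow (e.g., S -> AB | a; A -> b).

Nullable set: {U}.
T -> MU: U nullable, giving M | MU.
Drop U -> ε.
Unchanged (no nullable symbols): S -> Tf; S -> f; M -> bM; M -> f; T -> i; U -> bSS; U -> iMi; U -> if.

S -> f | Tf; M -> f | bM; T -> M | i | MU; U -> if | bSS | iMi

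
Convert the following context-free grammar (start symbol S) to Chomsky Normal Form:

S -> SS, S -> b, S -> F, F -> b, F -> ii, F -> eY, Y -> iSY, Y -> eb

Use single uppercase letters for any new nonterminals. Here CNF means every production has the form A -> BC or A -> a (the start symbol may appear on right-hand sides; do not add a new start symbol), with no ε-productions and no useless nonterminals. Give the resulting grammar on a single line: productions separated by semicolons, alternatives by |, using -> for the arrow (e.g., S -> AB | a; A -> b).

No ε-productions.
After unit-elimination: S -> b | SS | eY | ii; F -> b | eY | ii; Y -> eb | iSY.
TERM: introduce C -> b, A -> e, B -> i and substitute in every rule of length ≥2.
BIN: Y -> BSY becomes Y -> BD, D -> SY.
Drop unreachable/unproductive: F.

S -> b | AY | BB | SS; A -> e; B -> i; C -> b; D -> SY; Y -> AC | BD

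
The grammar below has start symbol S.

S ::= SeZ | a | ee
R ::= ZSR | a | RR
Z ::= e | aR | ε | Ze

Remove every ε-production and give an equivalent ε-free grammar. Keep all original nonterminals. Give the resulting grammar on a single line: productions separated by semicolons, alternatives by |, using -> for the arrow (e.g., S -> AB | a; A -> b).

Nullable set: {Z}.
S -> SeZ: Z nullable, giving Se | SeZ.
R -> ZSR: Z nullable, giving SR | ZSR.
Drop Z -> ε.
Z -> Ze: Z nullable, giving Ze | e.
Unchanged (no nullable symbols): S -> a; S -> ee; R -> RR; R -> a; Z -> aR; Z -> e.

S -> a | Se | ee | SeZ; R -> a | RR | SR | ZSR; Z -> e | Ze | aR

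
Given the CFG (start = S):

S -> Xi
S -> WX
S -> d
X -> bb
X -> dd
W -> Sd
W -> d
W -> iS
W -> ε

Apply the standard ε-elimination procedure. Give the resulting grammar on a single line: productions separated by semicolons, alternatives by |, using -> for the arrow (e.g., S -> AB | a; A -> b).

Nullable set: {W}.
S -> WX: W nullable, giving WX | X.
Drop W -> ε.
Unchanged (no nullable symbols): S -> Xi; S -> d; W -> Sd; W -> d; W -> iS; X -> bb; X -> dd.

S -> X | d | WX | Xi; W -> d | Sd | iS; X -> bb | dd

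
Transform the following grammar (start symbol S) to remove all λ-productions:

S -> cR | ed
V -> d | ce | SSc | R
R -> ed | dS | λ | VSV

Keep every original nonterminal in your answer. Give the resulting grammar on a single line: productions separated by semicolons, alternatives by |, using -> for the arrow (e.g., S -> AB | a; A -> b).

Nullable set: {R, V}.
S -> cR: R nullable, giving c | cR.
Drop R -> λ.
R -> VSV: V, V nullable, giving S | SV | VS | VSV.
V -> R: R nullable, giving R.
Unchanged (no nullable symbols): S -> ed; R -> dS; R -> ed; V -> SSc; V -> ce; V -> d.

S -> c | cR | ed; R -> S | SV | VS | dS | ed | VSV; V -> R | d | ce | SSc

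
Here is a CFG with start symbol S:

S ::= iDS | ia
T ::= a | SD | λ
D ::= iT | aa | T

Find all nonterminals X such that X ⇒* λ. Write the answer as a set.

{D, T}

Directly nullable (have an ε-rule): {T}.
D is nullable via D -> T (every symbol on the right is already known nullable).
Not nullable: S — each has a terminal in every rule's right-hand side or depends on a non-nullable symbol.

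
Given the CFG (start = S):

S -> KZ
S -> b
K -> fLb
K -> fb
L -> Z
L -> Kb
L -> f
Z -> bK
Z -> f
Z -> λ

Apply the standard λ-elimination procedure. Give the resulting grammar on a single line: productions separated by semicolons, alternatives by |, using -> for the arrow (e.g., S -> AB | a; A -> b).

S -> K | b | KZ; K -> fb | fLb; L -> Z | f | Kb; Z -> f | bK

Nullable set: {L, Z}.
S -> KZ: Z nullable, giving K | KZ.
K -> fLb: L nullable, giving fLb | fb.
L -> Z: Z nullable, giving Z.
Drop Z -> λ.
Unchanged (no nullable symbols): S -> b; K -> fb; L -> Kb; L -> f; Z -> bK; Z -> f.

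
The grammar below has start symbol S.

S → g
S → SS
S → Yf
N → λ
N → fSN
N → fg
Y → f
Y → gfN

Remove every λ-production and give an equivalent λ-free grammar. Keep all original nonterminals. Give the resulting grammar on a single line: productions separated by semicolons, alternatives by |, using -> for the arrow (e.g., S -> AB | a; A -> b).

S -> g | SS | Yf; N -> fS | fg | fSN; Y -> f | gf | gfN

Nullable set: {N}.
Drop N -> λ.
N -> fSN: N nullable, giving fS | fSN.
Y -> gfN: N nullable, giving gf | gfN.
Unchanged (no nullable symbols): S -> SS; S -> Yf; S -> g; N -> fg; Y -> f.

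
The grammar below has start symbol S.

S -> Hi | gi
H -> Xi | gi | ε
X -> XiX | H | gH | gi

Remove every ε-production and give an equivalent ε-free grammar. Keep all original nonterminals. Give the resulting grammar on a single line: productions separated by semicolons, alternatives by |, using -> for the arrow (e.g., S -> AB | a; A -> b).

S -> i | Hi | gi; H -> i | Xi | gi; X -> H | g | i | Xi | gH | gi | iX | XiX

Nullable set: {H, X}.
S -> Hi: H nullable, giving Hi | i.
Drop H -> ε.
H -> Xi: X nullable, giving Xi | i.
X -> H: H nullable, giving H.
X -> XiX: X, X nullable, giving Xi | XiX | i | iX.
X -> gH: H nullable, giving g | gH.
Unchanged (no nullable symbols): S -> gi; H -> gi; X -> gi.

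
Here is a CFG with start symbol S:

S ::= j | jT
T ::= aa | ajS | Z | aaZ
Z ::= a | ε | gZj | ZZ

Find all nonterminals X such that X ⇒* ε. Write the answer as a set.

Directly nullable (have an ε-rule): {Z}.
T is nullable via T -> Z (every symbol on the right is already known nullable).
Not nullable: S — each has a terminal in every rule's right-hand side or depends on a non-nullable symbol.

{T, Z}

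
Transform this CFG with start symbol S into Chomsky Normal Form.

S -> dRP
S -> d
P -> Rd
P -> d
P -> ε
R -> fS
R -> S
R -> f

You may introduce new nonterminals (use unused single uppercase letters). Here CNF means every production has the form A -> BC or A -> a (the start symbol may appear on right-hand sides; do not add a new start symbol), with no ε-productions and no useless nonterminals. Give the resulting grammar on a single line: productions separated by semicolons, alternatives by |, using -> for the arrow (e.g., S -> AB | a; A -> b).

S -> d | AD | AR; A -> d; B -> f; C -> RP; D -> RP; P -> d | RA; R -> d | f | AC | AR | BS

Nullable: {P}; after ε-elimination: S -> d | dR | dRP; P -> d | Rd; R -> S | f | fS.
After unit-elimination: S -> d | dR | dRP; P -> d | Rd; R -> d | f | dR | fS | dRP.
TERM: introduce A -> d, B -> f and substitute in every rule of length ≥2.
BIN: R -> ARP becomes R -> AC, C -> RP; S -> ARP becomes S -> AD, D -> RP.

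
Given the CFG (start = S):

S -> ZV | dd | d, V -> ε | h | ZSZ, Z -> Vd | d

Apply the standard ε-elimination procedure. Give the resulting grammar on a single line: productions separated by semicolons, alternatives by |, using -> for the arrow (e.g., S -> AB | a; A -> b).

S -> Z | d | ZV | dd; V -> h | ZSZ; Z -> d | Vd

Nullable set: {V}.
S -> ZV: V nullable, giving Z | ZV.
Drop V -> ε.
Z -> Vd: V nullable, giving Vd | d.
Unchanged (no nullable symbols): S -> d; S -> dd; V -> ZSZ; V -> h; Z -> d.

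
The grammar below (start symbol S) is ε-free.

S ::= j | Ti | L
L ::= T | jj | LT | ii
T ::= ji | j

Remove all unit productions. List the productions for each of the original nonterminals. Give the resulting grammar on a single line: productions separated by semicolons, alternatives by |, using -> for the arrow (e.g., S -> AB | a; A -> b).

Unit productions: L->T, S->L.
Unit pairs (A ⇒* B via units): (L,T), (S,L), (S,T).
S: inherits non-unit rules of {L, S, T} → LT | Ti | ii | j | ji | jj.
L: inherits non-unit rules of {L, T} → LT | ii | j | ji | jj.
T: inherits non-unit rules of {T} → j | ji.

S -> j | LT | Ti | ii | ji | jj; L -> j | LT | ii | ji | jj; T -> j | ji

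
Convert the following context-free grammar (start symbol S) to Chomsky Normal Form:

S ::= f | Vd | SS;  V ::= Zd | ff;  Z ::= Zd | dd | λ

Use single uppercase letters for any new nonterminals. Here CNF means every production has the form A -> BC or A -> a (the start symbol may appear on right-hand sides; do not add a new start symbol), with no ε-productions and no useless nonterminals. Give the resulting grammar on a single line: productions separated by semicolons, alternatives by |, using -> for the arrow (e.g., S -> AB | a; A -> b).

Nullable: {Z}; after ε-elimination: S -> f | SS | Vd; V -> d | Zd | ff; Z -> d | Zd | dd.
No unit productions to eliminate.
TERM: introduce A -> d, B -> f and substitute in every rule of length ≥2.

S -> f | SS | VA; A -> d; B -> f; V -> d | BB | ZA; Z -> d | AA | ZA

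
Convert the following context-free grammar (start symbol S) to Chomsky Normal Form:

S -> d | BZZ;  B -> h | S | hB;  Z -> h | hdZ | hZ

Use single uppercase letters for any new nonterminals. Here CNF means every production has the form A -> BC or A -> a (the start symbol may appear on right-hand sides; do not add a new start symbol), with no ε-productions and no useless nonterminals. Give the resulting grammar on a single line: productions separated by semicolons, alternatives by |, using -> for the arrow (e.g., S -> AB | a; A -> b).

No ε-productions.
After unit-elimination: S -> d | BZZ; B -> d | h | hB | BZZ; Z -> h | hZ | hdZ.
TERM: introduce C -> d, A -> h and substitute in every rule of length ≥2.
BIN: B -> BZZ becomes B -> BD, D -> ZZ; S -> BZZ becomes S -> BE, E -> ZZ; Z -> ACZ becomes Z -> AF, F -> CZ.

S -> d | BE; A -> h; B -> d | h | AB | BD; C -> d; D -> ZZ; E -> ZZ; F -> CZ; Z -> h | AF | AZ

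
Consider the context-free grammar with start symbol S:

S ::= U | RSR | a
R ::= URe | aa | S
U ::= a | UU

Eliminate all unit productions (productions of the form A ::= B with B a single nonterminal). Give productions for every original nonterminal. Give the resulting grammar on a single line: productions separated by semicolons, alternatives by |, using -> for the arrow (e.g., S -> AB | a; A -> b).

Unit productions: R->S, S->U.
Unit pairs (A ⇒* B via units): (R,S), (R,U), (S,U).
S: inherits non-unit rules of {S, U} → RSR | UU | a.
R: inherits non-unit rules of {R, S, U} → RSR | URe | UU | a | aa.
U: inherits non-unit rules of {U} → UU | a.

S -> a | UU | RSR; R -> a | UU | aa | RSR | URe; U -> a | UU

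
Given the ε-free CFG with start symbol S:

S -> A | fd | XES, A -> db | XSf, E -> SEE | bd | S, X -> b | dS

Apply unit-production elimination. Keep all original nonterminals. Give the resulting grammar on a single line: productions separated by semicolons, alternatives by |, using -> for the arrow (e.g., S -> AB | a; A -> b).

S -> db | fd | XES | XSf; A -> db | XSf; E -> bd | db | fd | SEE | XES | XSf; X -> b | dS

Unit productions: E->S, S->A.
Unit pairs (A ⇒* B via units): (E,A), (E,S), (S,A).
S: inherits non-unit rules of {A, S} → XES | XSf | db | fd.
A: inherits non-unit rules of {A} → XSf | db.
E: inherits non-unit rules of {A, E, S} → SEE | XES | XSf | bd | db | fd.
X: inherits non-unit rules of {X} → b | dS.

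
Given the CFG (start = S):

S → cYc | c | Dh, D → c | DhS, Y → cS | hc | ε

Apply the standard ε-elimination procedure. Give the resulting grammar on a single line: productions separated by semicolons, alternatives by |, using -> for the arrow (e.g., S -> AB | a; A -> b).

S -> c | Dh | cc | cYc; D -> c | DhS; Y -> cS | hc

Nullable set: {Y}.
S -> cYc: Y nullable, giving cYc | cc.
Drop Y -> ε.
Unchanged (no nullable symbols): S -> Dh; S -> c; D -> DhS; D -> c; Y -> cS; Y -> hc.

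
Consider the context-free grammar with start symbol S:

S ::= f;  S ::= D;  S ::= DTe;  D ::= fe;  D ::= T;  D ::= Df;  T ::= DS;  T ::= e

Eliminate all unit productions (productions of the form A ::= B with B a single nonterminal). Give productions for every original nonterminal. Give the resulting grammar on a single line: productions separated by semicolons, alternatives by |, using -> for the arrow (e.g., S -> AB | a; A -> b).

S -> e | f | DS | Df | fe | DTe; D -> e | DS | Df | fe; T -> e | DS

Unit productions: D->T, S->D.
Unit pairs (A ⇒* B via units): (D,T), (S,D), (S,T).
S: inherits non-unit rules of {D, S, T} → DS | DTe | Df | e | f | fe.
D: inherits non-unit rules of {D, T} → DS | Df | e | fe.
T: inherits non-unit rules of {T} → DS | e.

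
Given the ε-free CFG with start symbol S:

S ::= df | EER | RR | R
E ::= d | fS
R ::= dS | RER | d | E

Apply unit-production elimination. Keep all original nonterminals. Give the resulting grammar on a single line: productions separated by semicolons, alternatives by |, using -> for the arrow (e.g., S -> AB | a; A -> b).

S -> d | RR | dS | df | fS | EER | RER; E -> d | fS; R -> d | dS | fS | RER

Unit productions: R->E, S->R.
Unit pairs (A ⇒* B via units): (R,E), (S,E), (S,R).
S: inherits non-unit rules of {E, R, S} → EER | RER | RR | d | dS | df | fS.
E: inherits non-unit rules of {E} → d | fS.
R: inherits non-unit rules of {E, R} → RER | d | dS | fS.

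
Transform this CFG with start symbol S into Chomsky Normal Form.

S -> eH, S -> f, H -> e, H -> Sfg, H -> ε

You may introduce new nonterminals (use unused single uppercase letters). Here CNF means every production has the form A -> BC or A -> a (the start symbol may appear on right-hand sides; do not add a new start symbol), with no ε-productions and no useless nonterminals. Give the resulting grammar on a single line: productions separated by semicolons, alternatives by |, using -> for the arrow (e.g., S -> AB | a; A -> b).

S -> e | f | CH; A -> f; B -> g; C -> e; D -> AB; H -> e | SD

Nullable: {H}; after ε-elimination: S -> e | f | eH; H -> e | Sfg.
No unit productions to eliminate.
TERM: introduce C -> e, A -> f, B -> g and substitute in every rule of length ≥2.
BIN: H -> SAB becomes H -> SD, D -> AB.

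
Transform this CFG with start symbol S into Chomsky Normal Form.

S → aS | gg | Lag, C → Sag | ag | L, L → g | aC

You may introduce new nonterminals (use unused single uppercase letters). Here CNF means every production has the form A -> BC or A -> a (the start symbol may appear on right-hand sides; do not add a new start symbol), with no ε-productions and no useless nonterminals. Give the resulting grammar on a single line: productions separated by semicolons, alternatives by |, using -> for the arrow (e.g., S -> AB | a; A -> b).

No ε-productions.
After unit-elimination: S -> aS | gg | Lag; C -> g | aC | ag | Sag; L -> g | aC.
TERM: introduce A -> a, B -> g and substitute in every rule of length ≥2.
BIN: C -> SAB becomes C -> SD, D -> AB; S -> LAB becomes S -> LE, E -> AB.

S -> AS | BB | LE; A -> a; B -> g; C -> g | AB | AC | SD; D -> AB; E -> AB; L -> g | AC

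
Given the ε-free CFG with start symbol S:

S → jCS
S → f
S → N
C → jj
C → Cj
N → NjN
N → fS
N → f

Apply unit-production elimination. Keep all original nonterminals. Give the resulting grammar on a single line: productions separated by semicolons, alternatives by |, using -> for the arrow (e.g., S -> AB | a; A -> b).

S -> f | fS | NjN | jCS; C -> Cj | jj; N -> f | fS | NjN

Unit productions: S->N.
Unit pairs (A ⇒* B via units): (S,N).
S: inherits non-unit rules of {N, S} → NjN | f | fS | jCS.
C: inherits non-unit rules of {C} → Cj | jj.
N: inherits non-unit rules of {N} → NjN | f | fS.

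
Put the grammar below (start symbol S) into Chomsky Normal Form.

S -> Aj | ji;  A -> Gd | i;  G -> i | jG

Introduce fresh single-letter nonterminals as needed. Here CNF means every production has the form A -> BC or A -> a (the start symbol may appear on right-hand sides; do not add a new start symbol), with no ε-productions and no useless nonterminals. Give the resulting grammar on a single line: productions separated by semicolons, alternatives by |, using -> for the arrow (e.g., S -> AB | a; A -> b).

No ε-productions.
No unit productions to eliminate.
TERM: introduce B -> d, D -> i, C -> j and substitute in every rule of length ≥2.

S -> AC | CD; A -> i | GB; B -> d; C -> j; D -> i; G -> i | CG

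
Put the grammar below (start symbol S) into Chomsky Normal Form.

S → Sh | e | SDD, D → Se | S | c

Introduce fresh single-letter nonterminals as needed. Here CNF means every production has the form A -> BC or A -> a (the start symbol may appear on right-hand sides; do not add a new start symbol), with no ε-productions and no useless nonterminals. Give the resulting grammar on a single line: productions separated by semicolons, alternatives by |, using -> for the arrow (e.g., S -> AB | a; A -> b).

No ε-productions.
After unit-elimination: S -> e | Sh | SDD; D -> c | e | Se | Sh | SDD.
TERM: introduce A -> e, B -> h and substitute in every rule of length ≥2.
BIN: D -> SDD becomes D -> SC, C -> DD; S -> SDD becomes S -> SE, E -> DD.

S -> e | SB | SE; A -> e; B -> h; C -> DD; D -> c | e | SA | SB | SC; E -> DD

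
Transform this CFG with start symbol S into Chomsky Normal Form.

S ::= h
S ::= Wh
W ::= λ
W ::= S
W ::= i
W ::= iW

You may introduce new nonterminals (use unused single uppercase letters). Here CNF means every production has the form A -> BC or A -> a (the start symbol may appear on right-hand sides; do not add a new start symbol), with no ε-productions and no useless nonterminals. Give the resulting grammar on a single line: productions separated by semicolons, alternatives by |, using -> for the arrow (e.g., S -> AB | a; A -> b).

Nullable: {W}; after ε-elimination: S -> h | Wh; W -> S | i | iW.
After unit-elimination: S -> h | Wh; W -> h | i | Wh | iW.
TERM: introduce A -> h, B -> i and substitute in every rule of length ≥2.

S -> h | WA; A -> h; B -> i; W -> h | i | BW | WA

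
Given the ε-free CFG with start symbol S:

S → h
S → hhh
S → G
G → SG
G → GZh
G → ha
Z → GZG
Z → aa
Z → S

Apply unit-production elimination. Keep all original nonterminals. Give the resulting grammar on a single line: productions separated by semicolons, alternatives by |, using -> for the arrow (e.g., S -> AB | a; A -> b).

S -> h | SG | ha | GZh | hhh; G -> SG | ha | GZh; Z -> h | SG | aa | ha | GZG | GZh | hhh

Unit productions: S->G, Z->S.
Unit pairs (A ⇒* B via units): (S,G), (Z,G), (Z,S).
S: inherits non-unit rules of {G, S} → GZh | SG | h | ha | hhh.
G: inherits non-unit rules of {G} → GZh | SG | ha.
Z: inherits non-unit rules of {G, S, Z} → GZG | GZh | SG | aa | h | ha | hhh.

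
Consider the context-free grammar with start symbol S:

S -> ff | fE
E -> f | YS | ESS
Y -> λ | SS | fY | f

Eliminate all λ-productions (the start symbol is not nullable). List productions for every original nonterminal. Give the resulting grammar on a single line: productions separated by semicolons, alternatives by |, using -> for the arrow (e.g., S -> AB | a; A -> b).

S -> fE | ff; E -> S | f | YS | ESS; Y -> f | SS | fY

Nullable set: {Y}.
E -> YS: Y nullable, giving S | YS.
Drop Y -> λ.
Y -> fY: Y nullable, giving f | fY.
Unchanged (no nullable symbols): S -> fE; S -> ff; E -> ESS; E -> f; Y -> SS; Y -> f.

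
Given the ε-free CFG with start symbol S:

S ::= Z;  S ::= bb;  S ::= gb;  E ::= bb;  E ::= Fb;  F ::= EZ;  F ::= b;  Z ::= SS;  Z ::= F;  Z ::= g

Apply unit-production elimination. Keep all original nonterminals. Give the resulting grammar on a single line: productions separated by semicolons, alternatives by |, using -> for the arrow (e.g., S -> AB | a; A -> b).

Unit productions: S->Z, Z->F.
Unit pairs (A ⇒* B via units): (S,F), (S,Z), (Z,F).
S: inherits non-unit rules of {F, S, Z} → EZ | SS | b | bb | g | gb.
E: inherits non-unit rules of {E} → Fb | bb.
F: inherits non-unit rules of {F} → EZ | b.
Z: inherits non-unit rules of {F, Z} → EZ | SS | b | g.

S -> b | g | EZ | SS | bb | gb; E -> Fb | bb; F -> b | EZ; Z -> b | g | EZ | SS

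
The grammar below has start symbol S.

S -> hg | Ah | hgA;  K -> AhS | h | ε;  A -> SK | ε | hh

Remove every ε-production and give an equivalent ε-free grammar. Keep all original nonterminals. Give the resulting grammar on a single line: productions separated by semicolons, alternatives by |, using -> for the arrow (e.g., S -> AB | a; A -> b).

S -> h | Ah | hg | hgA; A -> S | SK | hh; K -> h | hS | AhS

Nullable set: {A, K}.
S -> Ah: A nullable, giving Ah | h.
S -> hgA: A nullable, giving hg | hgA.
Drop A -> ε.
A -> SK: K nullable, giving S | SK.
Drop K -> ε.
K -> AhS: A nullable, giving AhS | hS.
Unchanged (no nullable symbols): S -> hg; A -> hh; K -> h.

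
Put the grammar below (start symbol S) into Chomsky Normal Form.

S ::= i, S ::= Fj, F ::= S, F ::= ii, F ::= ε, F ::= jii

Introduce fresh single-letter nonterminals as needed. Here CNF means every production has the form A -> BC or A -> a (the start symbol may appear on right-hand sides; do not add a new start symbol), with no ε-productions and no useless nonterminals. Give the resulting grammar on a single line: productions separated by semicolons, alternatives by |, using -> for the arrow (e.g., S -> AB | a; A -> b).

S -> i | j | FA; A -> j; B -> i; C -> BB; F -> i | j | AC | BB | FA

Nullable: {F}; after ε-elimination: S -> i | j | Fj; F -> S | ii | jii.
After unit-elimination: S -> i | j | Fj; F -> i | j | Fj | ii | jii.
TERM: introduce B -> i, A -> j and substitute in every rule of length ≥2.
BIN: F -> ABB becomes F -> AC, C -> BB.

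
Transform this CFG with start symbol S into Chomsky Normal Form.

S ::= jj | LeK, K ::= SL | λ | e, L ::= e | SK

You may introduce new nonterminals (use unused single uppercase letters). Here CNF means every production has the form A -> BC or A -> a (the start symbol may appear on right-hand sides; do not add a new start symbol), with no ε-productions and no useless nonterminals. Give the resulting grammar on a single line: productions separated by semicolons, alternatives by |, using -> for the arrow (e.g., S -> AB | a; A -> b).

Nullable: {K}; after ε-elimination: S -> Le | jj | LeK; K -> e | SL; L -> S | e | SK.
After unit-elimination: S -> Le | jj | LeK; K -> e | SL; L -> e | Le | SK | jj | LeK.
TERM: introduce A -> e, B -> j and substitute in every rule of length ≥2.
BIN: L -> LAK becomes L -> LC, C -> AK; S -> LAK becomes S -> LD, D -> AK.

S -> BB | LA | LD; A -> e; B -> j; C -> AK; D -> AK; K -> e | SL; L -> e | BB | LA | LC | SK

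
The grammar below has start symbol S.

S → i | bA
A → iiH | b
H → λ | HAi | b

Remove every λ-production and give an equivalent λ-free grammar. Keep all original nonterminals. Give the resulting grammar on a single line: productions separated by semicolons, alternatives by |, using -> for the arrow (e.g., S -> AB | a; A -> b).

S -> i | bA; A -> b | ii | iiH; H -> b | Ai | HAi

Nullable set: {H}.
A -> iiH: H nullable, giving ii | iiH.
Drop H -> λ.
H -> HAi: H nullable, giving Ai | HAi.
Unchanged (no nullable symbols): S -> bA; S -> i; A -> b; H -> b.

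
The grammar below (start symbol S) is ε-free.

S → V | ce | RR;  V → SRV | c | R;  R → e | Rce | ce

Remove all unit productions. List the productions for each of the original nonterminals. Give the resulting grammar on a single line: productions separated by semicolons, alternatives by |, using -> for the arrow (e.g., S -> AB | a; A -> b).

Unit productions: S->V, V->R.
Unit pairs (A ⇒* B via units): (S,R), (S,V), (V,R).
S: inherits non-unit rules of {R, S, V} → RR | Rce | SRV | c | ce | e.
R: inherits non-unit rules of {R} → Rce | ce | e.
V: inherits non-unit rules of {R, V} → Rce | SRV | c | ce | e.

S -> c | e | RR | ce | Rce | SRV; R -> e | ce | Rce; V -> c | e | ce | Rce | SRV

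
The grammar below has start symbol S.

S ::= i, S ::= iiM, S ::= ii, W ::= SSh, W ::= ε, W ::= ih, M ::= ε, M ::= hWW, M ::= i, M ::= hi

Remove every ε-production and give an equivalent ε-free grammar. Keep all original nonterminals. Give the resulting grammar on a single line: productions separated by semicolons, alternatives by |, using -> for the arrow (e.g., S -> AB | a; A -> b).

S -> i | ii | iiM; M -> h | i | hW | hi | hWW; W -> ih | SSh

Nullable set: {M, W}.
S -> iiM: M nullable, giving ii | iiM.
Drop M -> ε.
M -> hWW: W, W nullable, giving h | hW | hWW.
Drop W -> ε.
Unchanged (no nullable symbols): S -> i; S -> ii; M -> hi; M -> i; W -> SSh; W -> ih.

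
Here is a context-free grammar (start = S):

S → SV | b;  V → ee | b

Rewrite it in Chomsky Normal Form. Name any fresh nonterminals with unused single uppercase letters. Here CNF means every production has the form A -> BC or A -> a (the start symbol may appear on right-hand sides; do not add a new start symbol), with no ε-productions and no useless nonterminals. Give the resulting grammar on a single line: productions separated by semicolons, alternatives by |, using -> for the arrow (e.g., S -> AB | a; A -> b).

S -> b | SV; A -> e; V -> b | AA

No ε-productions.
No unit productions to eliminate.
TERM: introduce A -> e and substitute in every rule of length ≥2.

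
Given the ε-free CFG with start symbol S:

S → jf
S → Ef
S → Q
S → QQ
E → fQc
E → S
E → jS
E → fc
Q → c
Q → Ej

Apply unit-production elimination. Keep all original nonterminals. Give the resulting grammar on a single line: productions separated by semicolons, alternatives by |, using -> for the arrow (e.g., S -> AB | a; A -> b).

S -> c | Ef | Ej | QQ | jf; E -> c | Ef | Ej | QQ | fc | jS | jf | fQc; Q -> c | Ej

Unit productions: E->S, S->Q.
Unit pairs (A ⇒* B via units): (E,Q), (E,S), (S,Q).
S: inherits non-unit rules of {Q, S} → Ef | Ej | QQ | c | jf.
E: inherits non-unit rules of {E, Q, S} → Ef | Ej | QQ | c | fQc | fc | jS | jf.
Q: inherits non-unit rules of {Q} → Ej | c.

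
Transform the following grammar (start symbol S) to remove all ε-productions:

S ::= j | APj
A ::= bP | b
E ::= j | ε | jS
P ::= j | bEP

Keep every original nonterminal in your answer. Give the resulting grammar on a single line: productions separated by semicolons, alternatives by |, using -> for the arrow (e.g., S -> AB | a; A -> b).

S -> j | APj; A -> b | bP; E -> j | jS; P -> j | bP | bEP

Nullable set: {E}.
Drop E -> ε.
P -> bEP: E nullable, giving bEP | bP.
Unchanged (no nullable symbols): S -> APj; S -> j; A -> b; A -> bP; E -> j; E -> jS; P -> j.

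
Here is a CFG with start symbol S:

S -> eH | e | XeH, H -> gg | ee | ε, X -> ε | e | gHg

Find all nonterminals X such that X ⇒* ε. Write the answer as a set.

{H, X}

Directly nullable (have an ε-rule): {H, X}.
Not nullable: S — each has a terminal in every rule's right-hand side or depends on a non-nullable symbol.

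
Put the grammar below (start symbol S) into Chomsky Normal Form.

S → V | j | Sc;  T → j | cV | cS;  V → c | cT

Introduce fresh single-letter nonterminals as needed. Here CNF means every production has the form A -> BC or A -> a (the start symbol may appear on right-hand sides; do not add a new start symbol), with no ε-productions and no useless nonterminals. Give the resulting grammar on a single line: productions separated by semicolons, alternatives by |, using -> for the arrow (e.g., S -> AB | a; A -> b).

S -> c | j | AT | SA; A -> c; T -> j | AS | AV; V -> c | AT

No ε-productions.
After unit-elimination: S -> c | j | Sc | cT; T -> j | cS | cV; V -> c | cT.
TERM: introduce A -> c and substitute in every rule of length ≥2.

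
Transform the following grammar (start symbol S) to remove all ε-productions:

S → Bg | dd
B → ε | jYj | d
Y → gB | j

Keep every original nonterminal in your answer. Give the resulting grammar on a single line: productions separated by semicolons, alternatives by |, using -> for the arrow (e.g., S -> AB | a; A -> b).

S -> g | Bg | dd; B -> d | jYj; Y -> g | j | gB

Nullable set: {B}.
S -> Bg: B nullable, giving Bg | g.
Drop B -> ε.
Y -> gB: B nullable, giving g | gB.
Unchanged (no nullable symbols): S -> dd; B -> d; B -> jYj; Y -> j.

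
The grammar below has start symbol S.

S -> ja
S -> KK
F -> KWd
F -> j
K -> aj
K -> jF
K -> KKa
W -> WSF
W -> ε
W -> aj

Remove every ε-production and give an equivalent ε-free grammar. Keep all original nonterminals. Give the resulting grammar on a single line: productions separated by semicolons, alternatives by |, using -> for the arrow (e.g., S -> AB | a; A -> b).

Nullable set: {W}.
F -> KWd: W nullable, giving KWd | Kd.
Drop W -> ε.
W -> WSF: W nullable, giving SF | WSF.
Unchanged (no nullable symbols): S -> KK; S -> ja; F -> j; K -> KKa; K -> aj; K -> jF; W -> aj.

S -> KK | ja; F -> j | Kd | KWd; K -> aj | jF | KKa; W -> SF | aj | WSF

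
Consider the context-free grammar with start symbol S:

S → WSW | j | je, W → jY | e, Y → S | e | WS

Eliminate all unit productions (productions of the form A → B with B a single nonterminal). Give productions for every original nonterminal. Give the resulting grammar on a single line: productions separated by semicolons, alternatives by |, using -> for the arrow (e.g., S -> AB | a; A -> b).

Unit productions: Y->S.
Unit pairs (A ⇒* B via units): (Y,S).
S: inherits non-unit rules of {S} → WSW | j | je.
W: inherits non-unit rules of {W} → e | jY.
Y: inherits non-unit rules of {S, Y} → WS | WSW | e | j | je.

S -> j | je | WSW; W -> e | jY; Y -> e | j | WS | je | WSW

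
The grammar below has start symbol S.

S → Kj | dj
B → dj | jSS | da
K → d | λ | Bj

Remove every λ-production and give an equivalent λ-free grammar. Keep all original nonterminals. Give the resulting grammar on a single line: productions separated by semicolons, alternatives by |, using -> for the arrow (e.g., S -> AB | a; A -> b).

S -> j | Kj | dj; B -> da | dj | jSS; K -> d | Bj

Nullable set: {K}.
S -> Kj: K nullable, giving Kj | j.
Drop K -> λ.
Unchanged (no nullable symbols): S -> dj; B -> da; B -> dj; B -> jSS; K -> Bj; K -> d.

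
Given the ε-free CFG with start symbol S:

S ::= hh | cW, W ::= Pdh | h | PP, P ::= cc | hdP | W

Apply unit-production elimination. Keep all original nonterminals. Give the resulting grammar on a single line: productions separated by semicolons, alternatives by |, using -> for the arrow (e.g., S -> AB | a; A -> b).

S -> cW | hh; P -> h | PP | cc | Pdh | hdP; W -> h | PP | Pdh

Unit productions: P->W.
Unit pairs (A ⇒* B via units): (P,W).
S: inherits non-unit rules of {S} → cW | hh.
P: inherits non-unit rules of {P, W} → PP | Pdh | cc | h | hdP.
W: inherits non-unit rules of {W} → PP | Pdh | h.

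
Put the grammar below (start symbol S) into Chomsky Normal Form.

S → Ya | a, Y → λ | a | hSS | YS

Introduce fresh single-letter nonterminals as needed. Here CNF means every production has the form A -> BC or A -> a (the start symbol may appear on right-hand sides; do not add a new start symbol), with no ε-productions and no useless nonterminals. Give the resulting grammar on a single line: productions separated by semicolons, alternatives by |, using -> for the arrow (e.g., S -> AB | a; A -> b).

S -> a | YA; A -> a; B -> h; C -> SS; Y -> a | BC | YA | YS

Nullable: {Y}; after ε-elimination: S -> a | Ya; Y -> S | a | YS | hSS.
After unit-elimination: S -> a | Ya; Y -> a | YS | Ya | hSS.
TERM: introduce A -> a, B -> h and substitute in every rule of length ≥2.
BIN: Y -> BSS becomes Y -> BC, C -> SS.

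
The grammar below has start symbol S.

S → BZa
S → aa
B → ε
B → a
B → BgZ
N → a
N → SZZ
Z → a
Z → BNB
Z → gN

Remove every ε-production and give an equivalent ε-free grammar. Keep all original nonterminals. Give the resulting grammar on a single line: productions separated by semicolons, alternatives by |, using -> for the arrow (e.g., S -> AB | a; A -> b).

S -> Za | aa | BZa; B -> a | gZ | BgZ; N -> a | SZZ; Z -> N | a | BN | NB | gN | BNB

Nullable set: {B}.
S -> BZa: B nullable, giving BZa | Za.
Drop B -> ε.
B -> BgZ: B nullable, giving BgZ | gZ.
Z -> BNB: B, B nullable, giving BN | BNB | N | NB.
Unchanged (no nullable symbols): S -> aa; B -> a; N -> SZZ; N -> a; Z -> a; Z -> gN.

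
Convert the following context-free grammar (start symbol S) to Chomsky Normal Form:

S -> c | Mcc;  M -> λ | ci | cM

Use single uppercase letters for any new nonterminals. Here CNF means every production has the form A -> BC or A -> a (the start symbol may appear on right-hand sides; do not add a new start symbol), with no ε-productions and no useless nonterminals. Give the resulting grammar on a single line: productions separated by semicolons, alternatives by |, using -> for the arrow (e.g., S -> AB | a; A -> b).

Nullable: {M}; after ε-elimination: S -> c | cc | Mcc; M -> c | cM | ci.
No unit productions to eliminate.
TERM: introduce A -> c, B -> i and substitute in every rule of length ≥2.
BIN: S -> MAA becomes S -> MC, C -> AA.

S -> c | AA | MC; A -> c; B -> i; C -> AA; M -> c | AB | AM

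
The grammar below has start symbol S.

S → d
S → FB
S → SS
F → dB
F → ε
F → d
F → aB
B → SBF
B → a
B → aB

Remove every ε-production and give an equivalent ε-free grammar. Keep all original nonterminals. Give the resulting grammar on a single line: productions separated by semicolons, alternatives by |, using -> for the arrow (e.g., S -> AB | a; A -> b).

Nullable set: {F}.
S -> FB: F nullable, giving B | FB.
B -> SBF: F nullable, giving SB | SBF.
Drop F -> ε.
Unchanged (no nullable symbols): S -> SS; S -> d; B -> a; B -> aB; F -> aB; F -> d; F -> dB.

S -> B | d | FB | SS; B -> a | SB | aB | SBF; F -> d | aB | dB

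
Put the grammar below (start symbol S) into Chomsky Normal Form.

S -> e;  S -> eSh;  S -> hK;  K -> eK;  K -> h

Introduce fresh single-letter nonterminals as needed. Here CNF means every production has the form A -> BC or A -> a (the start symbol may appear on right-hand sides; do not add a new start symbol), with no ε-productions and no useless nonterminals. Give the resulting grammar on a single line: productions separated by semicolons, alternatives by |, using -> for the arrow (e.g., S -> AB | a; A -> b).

S -> e | AC | BK; A -> e; B -> h; C -> SB; K -> h | AK

No ε-productions.
No unit productions to eliminate.
TERM: introduce A -> e, B -> h and substitute in every rule of length ≥2.
BIN: S -> ASB becomes S -> AC, C -> SB.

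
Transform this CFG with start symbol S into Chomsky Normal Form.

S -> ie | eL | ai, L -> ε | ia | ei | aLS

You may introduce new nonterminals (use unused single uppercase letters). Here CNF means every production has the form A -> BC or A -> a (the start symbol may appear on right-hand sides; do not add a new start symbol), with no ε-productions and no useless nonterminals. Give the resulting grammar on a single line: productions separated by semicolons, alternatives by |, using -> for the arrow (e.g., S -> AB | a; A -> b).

Nullable: {L}; after ε-elimination: S -> e | ai | eL | ie; L -> aS | ei | ia | aLS.
No unit productions to eliminate.
TERM: introduce A -> a, B -> e, C -> i and substitute in every rule of length ≥2.
BIN: L -> ALS becomes L -> AD, D -> LS.

S -> e | AC | BL | CB; A -> a; B -> e; C -> i; D -> LS; L -> AD | AS | BC | CA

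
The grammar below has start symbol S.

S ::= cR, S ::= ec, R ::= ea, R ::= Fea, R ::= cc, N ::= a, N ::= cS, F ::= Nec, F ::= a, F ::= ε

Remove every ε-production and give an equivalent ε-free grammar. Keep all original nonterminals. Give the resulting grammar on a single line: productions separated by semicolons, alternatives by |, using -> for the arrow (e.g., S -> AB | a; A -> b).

S -> cR | ec; F -> a | Nec; N -> a | cS; R -> cc | ea | Fea

Nullable set: {F}.
Drop F -> ε.
R -> Fea: F nullable, giving Fea | ea.
Unchanged (no nullable symbols): S -> cR; S -> ec; F -> Nec; F -> a; N -> a; N -> cS; R -> cc; R -> ea.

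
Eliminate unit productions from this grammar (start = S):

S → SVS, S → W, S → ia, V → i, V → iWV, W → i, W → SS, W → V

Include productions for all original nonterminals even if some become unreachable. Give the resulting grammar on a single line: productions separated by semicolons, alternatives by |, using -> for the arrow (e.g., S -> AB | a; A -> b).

S -> i | SS | ia | SVS | iWV; V -> i | iWV; W -> i | SS | iWV

Unit productions: S->W, W->V.
Unit pairs (A ⇒* B via units): (S,V), (S,W), (W,V).
S: inherits non-unit rules of {S, V, W} → SS | SVS | i | iWV | ia.
V: inherits non-unit rules of {V} → i | iWV.
W: inherits non-unit rules of {V, W} → SS | i | iWV.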